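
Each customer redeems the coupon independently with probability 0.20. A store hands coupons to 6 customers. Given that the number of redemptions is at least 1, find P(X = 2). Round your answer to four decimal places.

X ~ Binomial(6, 0.20). Want P(X=2 | X≥1) = P(X=2) / P(X≥1).
P(X=2) = C(6,2)·0.20^2·0.80^4 = 0.245760
P(X≥1) = 1 − 0.262144 = 0.737856
Ratio = 0.245760 / 0.737856 = 0.333073

0.3331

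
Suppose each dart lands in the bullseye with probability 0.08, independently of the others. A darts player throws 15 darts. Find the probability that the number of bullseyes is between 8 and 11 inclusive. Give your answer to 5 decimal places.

0.00001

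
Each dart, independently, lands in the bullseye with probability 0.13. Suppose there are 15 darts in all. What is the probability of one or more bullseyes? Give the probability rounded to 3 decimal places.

0.876

P(at least one) = 1 − P(none) = 1 − (1 − 0.13)^15
= 1 − 0.12382 = 0.87618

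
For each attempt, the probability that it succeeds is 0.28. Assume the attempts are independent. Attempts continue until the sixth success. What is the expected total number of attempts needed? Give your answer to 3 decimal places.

21.429

Y = total attempts until the sixth success; negative binomial with r=6, p=0.28.
E[Y] = r / p = 6 / 0.28 = 21.42857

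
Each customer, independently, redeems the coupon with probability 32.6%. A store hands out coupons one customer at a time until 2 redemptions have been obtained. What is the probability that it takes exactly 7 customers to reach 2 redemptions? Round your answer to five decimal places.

Y = trial on which the second success occurs; negative binomial, r=2, p=0.326.
P(Y=7) = C(6,1) · p^2 · (1−p)^5
= 6 · 0.10628 · 0.13909 = 0.0886923

0.08869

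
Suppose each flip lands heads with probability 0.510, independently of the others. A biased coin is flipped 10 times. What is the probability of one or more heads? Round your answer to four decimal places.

P(at least one) = 1 − P(none) = 1 − (1 − 0.51)^10
= 1 − 0.000798 = 0.999202

0.9992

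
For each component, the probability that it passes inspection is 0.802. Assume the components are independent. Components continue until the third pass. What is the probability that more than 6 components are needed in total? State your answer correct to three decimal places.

0.016

Needing more than 6 components ⇔ fewer than 3 successes in the first 6. With X ~ Binomial(6, 0.802), P(Y > 6) = P(X ≤ 2).
  k=0: C(6,0)·0.802^0·0.198^6 = 0.00006
  k=1: C(6,1)·0.802^1·0.198^5 = 0.00146
  k=2: C(6,2)·0.802^2·0.198^4 = 0.01483
P(X ≤ 2) = 0.01635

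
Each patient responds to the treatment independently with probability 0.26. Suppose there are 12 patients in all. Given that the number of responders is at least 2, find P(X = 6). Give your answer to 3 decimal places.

0.055

X ~ Binomial(12, 0.26). Want P(X=6 | X≥2) = P(X=6) / P(X≥2).
P(X=6) = C(12,6)·0.26^6·0.74^6 = 0.04687
P(X≥2) = 1 − 0.02696 − 0.11369 = 0.85935
Ratio = 0.04687 / 0.85935 = 0.05454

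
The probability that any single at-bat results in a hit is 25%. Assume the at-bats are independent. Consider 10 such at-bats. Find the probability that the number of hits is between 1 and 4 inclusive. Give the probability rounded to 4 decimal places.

X ~ Binomial(10, 0.25); P(1 ≤ X ≤ 4) = Σ C(10,k) p^k (1−p)^(10−k) over k:
  k=1: C(10,1)·0.25^1·0.75^9 = 0.187712
  k=2: C(10,2)·0.25^2·0.75^8 = 0.281568
  k=3: C(10,3)·0.25^3·0.75^7 = 0.250282
  k=4: C(10,4)·0.25^4·0.75^6 = 0.145998
Total = 0.865560

0.8656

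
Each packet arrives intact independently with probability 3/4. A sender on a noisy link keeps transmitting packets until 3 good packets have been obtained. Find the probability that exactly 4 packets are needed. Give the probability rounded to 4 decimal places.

Y = trial on which the third success occurs; negative binomial, r=3, p=0.75.
P(Y=4) = C(3,2) · p^3 · (1−p)^1
= 3 · 0.42188 · 0.25 = 0.316406

0.3164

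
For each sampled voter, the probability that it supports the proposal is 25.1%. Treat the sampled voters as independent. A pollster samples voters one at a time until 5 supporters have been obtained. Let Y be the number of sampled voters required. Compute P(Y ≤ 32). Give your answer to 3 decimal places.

0.932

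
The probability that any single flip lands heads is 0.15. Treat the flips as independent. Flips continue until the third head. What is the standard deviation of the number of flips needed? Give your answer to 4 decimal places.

Y = total flips until the third success; negative binomial with r=3, p=0.15.
SD(Y) = √[r(1−p)/p²] = √(113.333333) = 10.645813

10.6458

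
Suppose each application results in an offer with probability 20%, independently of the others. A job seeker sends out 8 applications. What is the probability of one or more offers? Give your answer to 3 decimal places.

0.832

P(at least one) = 1 − P(none) = 1 − (1 − 0.20)^8
= 1 − 0.16777 = 0.83223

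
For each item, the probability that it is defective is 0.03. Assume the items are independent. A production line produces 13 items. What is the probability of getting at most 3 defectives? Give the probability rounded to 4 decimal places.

0.9995

X ~ Binomial(13, 0.03); P(X ≤ 3) = Σ C(13,k) p^k (1−p)^(13−k) over k:
  k=0: C(13,0)·0.03^0·0.97^13 = 0.673027
  k=1: C(13,1)·0.03^1·0.97^12 = 0.270599
  k=2: C(13,2)·0.03^2·0.97^11 = 0.050214
  k=3: C(13,3)·0.03^3·0.97^10 = 0.005694
Total = 0.999534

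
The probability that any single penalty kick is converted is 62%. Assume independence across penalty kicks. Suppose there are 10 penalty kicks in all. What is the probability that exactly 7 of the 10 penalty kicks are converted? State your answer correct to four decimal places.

X ~ Binomial(n=10, p=0.62).
P(X=7) = C(10,7) · p^7 · (1−p)^3
= 120 · 0.035216 · 0.054872 = 0.231886

0.2319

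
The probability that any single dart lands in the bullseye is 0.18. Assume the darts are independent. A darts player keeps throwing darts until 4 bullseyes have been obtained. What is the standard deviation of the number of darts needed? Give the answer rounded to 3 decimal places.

Y = total darts until the fourth success; negative binomial with r=4, p=0.18.
SD(Y) = √[r(1−p)/p²] = √(101.23457) = 10.06154

10.062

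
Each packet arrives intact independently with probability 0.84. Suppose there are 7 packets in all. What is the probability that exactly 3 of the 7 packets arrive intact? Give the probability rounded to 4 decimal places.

0.0136

X ~ Binomial(n=7, p=0.84).
P(X=3) = C(7,3) · p^3 · (1−p)^4
= 35 · 0.5927 · 0.00065536 = 0.013595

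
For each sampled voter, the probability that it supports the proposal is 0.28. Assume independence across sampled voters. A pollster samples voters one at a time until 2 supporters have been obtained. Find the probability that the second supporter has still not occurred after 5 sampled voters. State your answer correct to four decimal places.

0.5697

Needing more than 5 sampled voters ⇔ fewer than 2 successes in the first 5. With X ~ Binomial(5, 0.28), P(Y > 5) = P(X ≤ 1).
  k=0: C(5,0)·0.28^0·0.72^5 = 0.193492
  k=1: C(5,1)·0.28^1·0.72^4 = 0.376234
P(X ≤ 1) = 0.569726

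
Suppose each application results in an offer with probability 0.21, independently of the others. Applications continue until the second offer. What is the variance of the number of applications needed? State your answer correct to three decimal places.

35.828

Y = total applications until the second success; negative binomial with r=2, p=0.21.
Var(Y) = r(1−p)/p² = 2·0.79 / 0.21² = 35.82766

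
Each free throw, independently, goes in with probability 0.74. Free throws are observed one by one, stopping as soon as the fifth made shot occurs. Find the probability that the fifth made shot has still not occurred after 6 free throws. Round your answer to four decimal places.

Needing more than 6 free throws ⇔ fewer than 5 successes in the first 6. With X ~ Binomial(6, 0.74), P(Y > 6) = P(X ≤ 4).
  k=0: C(6,0)·0.74^0·0.26^6 = 0.000309
  k=1: C(6,1)·0.74^1·0.26^5 = 0.005275
  k=2: C(6,2)·0.74^2·0.26^4 = 0.037536
  k=3: C(6,3)·0.74^3·0.26^3 = 0.142444
  k=4: C(6,4)·0.74^4·0.26^2 = 0.304064
P(X ≤ 4) = 0.489628

0.4896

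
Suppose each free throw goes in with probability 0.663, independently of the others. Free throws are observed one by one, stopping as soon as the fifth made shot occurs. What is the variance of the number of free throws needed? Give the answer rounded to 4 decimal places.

3.8333

Y = total free throws until the fifth success; negative binomial with r=5, p=0.663.
Var(Y) = r(1−p)/p² = 5·0.337 / 0.663² = 3.833300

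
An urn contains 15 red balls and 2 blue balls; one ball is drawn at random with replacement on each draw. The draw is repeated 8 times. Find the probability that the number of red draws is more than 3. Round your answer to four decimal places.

0.9991

X ~ Binomial(8, 0.882353); P(X ≥ 4) = Σ C(8,k) p^k (1−p)^(8−k) over k:
  k=4: C(8,4)·0.882353^4·0.117647^4 = 0.008128
  k=5: C(8,5)·0.882353^5·0.117647^3 = 0.048769
  k=6: C(8,6)·0.882353^6·0.117647^2 = 0.182883
  k=7: C(8,7)·0.882353^7·0.117647^1 = 0.391893
  k=8: C(8,8)·0.882353^8·0.117647^0 = 0.367400
Total = 0.999073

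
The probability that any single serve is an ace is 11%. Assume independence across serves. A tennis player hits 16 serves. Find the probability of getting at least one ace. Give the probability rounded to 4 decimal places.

P(at least one) = 1 − P(none) = 1 − (1 − 0.11)^16
= 1 − 0.154967 = 0.845033

0.8450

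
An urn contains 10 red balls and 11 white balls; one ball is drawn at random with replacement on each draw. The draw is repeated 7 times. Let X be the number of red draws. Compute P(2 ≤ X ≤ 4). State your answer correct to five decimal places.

0.73094

X ~ Binomial(7, 0.476190); P(2 ≤ X ≤ 4) = Σ C(7,k) p^k (1−p)^(7−k) over k:
  k=2: C(7,2)·0.476190^2·0.523810^5 = 0.1877793
  k=3: C(7,3)·0.476190^3·0.523810^4 = 0.2845141
  k=4: C(7,4)·0.476190^4·0.523810^3 = 0.2586491
Total = 0.7309425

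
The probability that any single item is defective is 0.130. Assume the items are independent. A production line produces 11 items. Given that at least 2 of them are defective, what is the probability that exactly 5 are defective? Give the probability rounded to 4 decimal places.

X ~ Binomial(11, 0.13). Want P(X=5 | X≥2) = P(X=5) / P(X≥2).
P(X=5) = C(11,5)·0.13^5·0.87^6 = 0.007438
P(X≥2) = 1 − 0.216128 − 0.355245 = 0.428626
Ratio = 0.007438 / 0.428626 = 0.017354

0.0174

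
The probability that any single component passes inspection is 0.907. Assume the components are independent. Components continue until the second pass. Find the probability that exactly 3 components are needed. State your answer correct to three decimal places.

Y = trial on which the second success occurs; negative binomial, r=2, p=0.907.
P(Y=3) = C(2,1) · p^2 · (1−p)^1
= 2 · 0.82265 · 0.093 = 0.15301

0.153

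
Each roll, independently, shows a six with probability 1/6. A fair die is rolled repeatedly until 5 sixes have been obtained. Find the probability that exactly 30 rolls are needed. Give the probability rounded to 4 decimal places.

0.0320

Y = trial on which the fifth success occurs; negative binomial, r=5, p=0.166667.
P(Y=30) = C(29,4) · p^5 · (1−p)^25
= 23751 · 0.0001286 · 0.010483 = 0.032018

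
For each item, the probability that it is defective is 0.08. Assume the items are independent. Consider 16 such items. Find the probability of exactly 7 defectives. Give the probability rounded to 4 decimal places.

0.0001

X ~ Binomial(n=16, p=0.08).
P(X=7) = C(16,7) · p^7 · (1−p)^9
= 11440 · 2.0972e-08 · 0.47216 = 0.000113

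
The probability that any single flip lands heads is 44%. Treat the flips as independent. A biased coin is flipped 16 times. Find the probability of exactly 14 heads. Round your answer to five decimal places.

X ~ Binomial(n=16, p=0.44).
P(X=14) = C(16,14) · p^14 · (1−p)^2
= 120 · 1.0194e-05 · 0.3136 = 0.0003836

0.00038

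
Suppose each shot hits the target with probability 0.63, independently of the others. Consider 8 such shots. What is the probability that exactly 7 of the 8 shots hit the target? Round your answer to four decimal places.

0.1166

X ~ Binomial(n=8, p=0.63).
P(X=7) = C(8,7) · p^7 · (1−p)^1
= 8 · 0.03939 · 0.37 = 0.116594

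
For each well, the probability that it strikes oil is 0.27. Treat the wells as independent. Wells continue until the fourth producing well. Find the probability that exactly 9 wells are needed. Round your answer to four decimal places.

Y = trial on which the fourth success occurs; negative binomial, r=4, p=0.27.
P(Y=9) = C(8,3) · p^4 · (1−p)^5
= 56 · 0.0053144 · 0.20731 = 0.061696

0.0617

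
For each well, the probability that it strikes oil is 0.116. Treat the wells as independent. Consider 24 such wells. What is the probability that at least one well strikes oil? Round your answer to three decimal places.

0.948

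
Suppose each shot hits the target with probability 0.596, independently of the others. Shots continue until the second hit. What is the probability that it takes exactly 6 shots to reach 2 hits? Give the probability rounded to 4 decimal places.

0.0473

Y = trial on which the second success occurs; negative binomial, r=2, p=0.596.
P(Y=6) = C(5,1) · p^2 · (1−p)^4
= 5 · 0.35522 · 0.026639 = 0.047314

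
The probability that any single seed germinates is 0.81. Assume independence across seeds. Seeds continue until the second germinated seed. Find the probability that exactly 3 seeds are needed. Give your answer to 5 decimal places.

0.24932

Y = trial on which the second success occurs; negative binomial, r=2, p=0.81.
P(Y=3) = C(2,1) · p^2 · (1−p)^1
= 2 · 0.6561 · 0.19 = 0.2493180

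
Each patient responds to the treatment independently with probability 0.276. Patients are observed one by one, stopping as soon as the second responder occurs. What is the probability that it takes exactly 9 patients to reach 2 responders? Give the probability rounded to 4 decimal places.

0.0635

Y = trial on which the second success occurs; negative binomial, r=2, p=0.276.
P(Y=9) = C(8,1) · p^2 · (1−p)^7
= 8 · 0.076176 · 0.10427 = 0.063545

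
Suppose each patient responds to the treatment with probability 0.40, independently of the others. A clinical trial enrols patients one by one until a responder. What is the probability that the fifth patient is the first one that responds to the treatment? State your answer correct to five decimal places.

0.05184

Geometric (trials to first success), p = 0.40.
P(Y = 5) = (1−p)^4 · p = 0.1296 · 0.40 = 0.0518400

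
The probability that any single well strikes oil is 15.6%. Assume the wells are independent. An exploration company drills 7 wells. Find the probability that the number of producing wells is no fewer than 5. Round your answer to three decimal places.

X ~ Binomial(7, 0.156); P(X ≥ 5) = Σ C(7,k) p^k (1−p)^(7−k) over k:
  k=5: C(7,5)·0.156^5·0.844^2 = 0.00138
  k=6: C(7,6)·0.156^6·0.844^1 = 0.00009
  k=7: C(7,7)·0.156^7·0.844^0 = 0.00000
Total = 0.00147

0.001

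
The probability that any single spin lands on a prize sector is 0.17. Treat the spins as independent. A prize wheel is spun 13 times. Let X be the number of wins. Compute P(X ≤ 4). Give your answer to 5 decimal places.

0.94490

X ~ Binomial(13, 0.17); P(X ≤ 4) = Σ C(13,k) p^k (1−p)^(13−k) over k:
  k=0: C(13,0)·0.17^0·0.83^13 = 0.0887187
  k=1: C(13,1)·0.17^1·0.83^12 = 0.2362269
  k=2: C(13,2)·0.17^2·0.83^11 = 0.2903030
  k=3: C(13,3)·0.17^3·0.83^10 = 0.2180187
  k=4: C(13,4)·0.17^4·0.83^9 = 0.1116361
Total = 0.9449033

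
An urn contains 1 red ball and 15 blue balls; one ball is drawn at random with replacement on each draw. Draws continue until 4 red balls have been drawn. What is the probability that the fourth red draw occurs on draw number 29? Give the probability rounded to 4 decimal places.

Y = trial on which the fourth success occurs; negative binomial, r=4, p=0.0625.
P(Y=29) = C(28,3) · p^4 · (1−p)^25
= 3276 · 1.5259e-05 · 0.1992 = 0.009957

0.0100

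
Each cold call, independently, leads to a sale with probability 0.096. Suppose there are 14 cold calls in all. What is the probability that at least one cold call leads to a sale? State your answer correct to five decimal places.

0.75658

P(at least one) = 1 − P(none) = 1 − (1 − 0.096)^14
= 1 − 0.2434210 = 0.7565790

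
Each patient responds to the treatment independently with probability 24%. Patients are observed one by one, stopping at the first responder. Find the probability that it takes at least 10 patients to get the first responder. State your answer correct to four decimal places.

Y = number of patients to the first success; geometric, p = 0.24.
P(Y > 9) = P(first 9 all fail) = (1−p)^9 = 0.084591

0.0846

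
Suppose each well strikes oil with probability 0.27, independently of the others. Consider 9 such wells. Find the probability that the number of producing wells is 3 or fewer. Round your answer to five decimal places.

0.79498

X ~ Binomial(9, 0.27); P(X ≤ 3) = Σ C(9,k) p^k (1−p)^(9−k) over k:
  k=0: C(9,0)·0.27^0·0.73^9 = 0.0588716
  k=1: C(9,1)·0.27^1·0.73^8 = 0.1959698
  k=2: C(9,2)·0.27^2·0.73^7 = 0.2899279
  k=3: C(9,3)·0.27^3·0.73^6 = 0.2502118
Total = 0.7949811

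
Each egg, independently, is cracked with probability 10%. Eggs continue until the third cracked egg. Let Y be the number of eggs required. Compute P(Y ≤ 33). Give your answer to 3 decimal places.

0.654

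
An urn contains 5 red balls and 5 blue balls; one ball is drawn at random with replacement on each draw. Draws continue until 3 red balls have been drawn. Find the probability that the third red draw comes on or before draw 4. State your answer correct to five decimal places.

0.31250

Finishing within 4 draws ⇔ at least 3 successes in the first 4. With X ~ Binomial(4, 0.50), P(Y ≤ 4) = 1 − P(X ≤ 2).
  k=0: C(4,0)·0.50^0·0.50^4 = 0.0625000
  k=1: C(4,1)·0.50^1·0.50^3 = 0.2500000
  k=2: C(4,2)·0.50^2·0.50^2 = 0.3750000
1 − 0.6875000 = 0.3125000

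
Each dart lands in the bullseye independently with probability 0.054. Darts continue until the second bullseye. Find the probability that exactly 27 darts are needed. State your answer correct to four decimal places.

Y = trial on which the second success occurs; negative binomial, r=2, p=0.054.
P(Y=27) = C(26,1) · p^2 · (1−p)^25
= 26 · 0.002916 · 0.24962 = 0.018925

0.0189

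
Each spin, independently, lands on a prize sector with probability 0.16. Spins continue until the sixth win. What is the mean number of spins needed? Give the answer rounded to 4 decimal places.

37.5000

Y = total spins until the sixth success; negative binomial with r=6, p=0.16.
E[Y] = r / p = 6 / 0.16 = 37.500000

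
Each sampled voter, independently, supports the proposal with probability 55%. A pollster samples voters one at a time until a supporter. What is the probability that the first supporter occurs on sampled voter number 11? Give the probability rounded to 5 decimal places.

Geometric (trials to first success), p = 0.55.
P(Y = 11) = (1−p)^10 · p = 0.00034051 · 0.55 = 0.0001873

0.00019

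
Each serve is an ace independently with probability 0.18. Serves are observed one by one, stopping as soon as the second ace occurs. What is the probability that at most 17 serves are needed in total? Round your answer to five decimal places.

Finishing within 17 serves ⇔ at least 2 successes in the first 17. With X ~ Binomial(17, 0.18), P(Y ≤ 17) = 1 − P(X ≤ 1).
  k=0: C(17,0)·0.18^0·0.82^17 = 0.0342638
  k=1: C(17,1)·0.18^1·0.82^16 = 0.1278625
1 − 0.1621263 = 0.8378737

0.83787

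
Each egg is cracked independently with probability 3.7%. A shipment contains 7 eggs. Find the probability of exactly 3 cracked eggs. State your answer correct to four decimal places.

X ~ Binomial(n=7, p=0.037).
P(X=3) = C(7,3) · p^3 · (1−p)^4
= 35 · 5.0653e-05 · 0.86001 = 0.001525

0.0015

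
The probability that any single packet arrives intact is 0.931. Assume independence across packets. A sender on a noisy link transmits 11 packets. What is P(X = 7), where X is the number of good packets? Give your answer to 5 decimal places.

0.00453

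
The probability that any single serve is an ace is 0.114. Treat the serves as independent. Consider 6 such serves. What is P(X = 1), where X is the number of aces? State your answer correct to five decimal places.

X ~ Binomial(n=6, p=0.114).
P(X=1) = C(6,1) · p^1 · (1−p)^5
= 6 · 0.114 · 0.54597 = 0.3734433

0.37344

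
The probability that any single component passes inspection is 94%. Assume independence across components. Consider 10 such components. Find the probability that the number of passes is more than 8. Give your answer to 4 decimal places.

X ~ Binomial(10, 0.94); P(X ≥ 9) = Σ C(10,k) p^k (1−p)^(10−k) over k:
  k=9: C(10,9)·0.94^9·0.06^1 = 0.343797
  k=10: C(10,10)·0.94^10·0.06^0 = 0.538615
Total = 0.882412

0.8824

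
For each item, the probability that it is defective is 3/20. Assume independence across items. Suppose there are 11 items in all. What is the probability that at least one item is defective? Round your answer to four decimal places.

0.8327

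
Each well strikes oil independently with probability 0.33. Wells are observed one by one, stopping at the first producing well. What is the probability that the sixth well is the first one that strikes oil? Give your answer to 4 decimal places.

Geometric (trials to first success), p = 0.33.
P(Y = 6) = (1−p)^5 · p = 0.13501 · 0.33 = 0.044554

0.0446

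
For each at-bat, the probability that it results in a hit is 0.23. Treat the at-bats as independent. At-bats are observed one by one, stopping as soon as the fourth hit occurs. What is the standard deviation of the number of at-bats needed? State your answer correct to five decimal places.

Y = total at-bats until the fourth success; negative binomial with r=4, p=0.23.
SD(Y) = √[r(1−p)/p²] = √(58.2230624) = 7.6304038

7.63040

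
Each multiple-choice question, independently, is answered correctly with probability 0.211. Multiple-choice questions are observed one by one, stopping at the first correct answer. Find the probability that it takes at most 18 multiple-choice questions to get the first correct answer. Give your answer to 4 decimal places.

0.9860

Y = number of multiple-choice questions to the first success; geometric, p = 0.211.
P(Y ≤ 18) = 1 − (1−p)^18 = 1 − 0.014041 = 0.985959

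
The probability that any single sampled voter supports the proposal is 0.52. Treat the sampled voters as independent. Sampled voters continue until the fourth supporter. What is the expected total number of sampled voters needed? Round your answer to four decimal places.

7.6923

Y = total sampled voters until the fourth success; negative binomial with r=4, p=0.52.
E[Y] = r / p = 4 / 0.52 = 7.692308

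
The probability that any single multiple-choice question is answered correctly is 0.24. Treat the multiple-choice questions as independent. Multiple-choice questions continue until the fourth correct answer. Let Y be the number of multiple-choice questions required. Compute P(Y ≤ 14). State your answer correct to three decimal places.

0.443

Finishing within 14 multiple-choice questions ⇔ at least 4 successes in the first 14. With X ~ Binomial(14, 0.24), P(Y ≤ 14) = 1 − P(X ≤ 3).
  k=0: C(14,0)·0.24^0·0.76^14 = 0.02145
  k=1: C(14,1)·0.24^1·0.76^13 = 0.09482
  k=2: C(14,2)·0.24^2·0.76^12 = 0.19464
  k=3: C(14,3)·0.24^3·0.76^11 = 0.24586
1 − 0.55677 = 0.44323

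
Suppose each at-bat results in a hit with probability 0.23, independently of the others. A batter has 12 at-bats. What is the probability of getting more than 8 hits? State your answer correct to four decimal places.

0.0002

X ~ Binomial(12, 0.23); P(X ≥ 9) = Σ C(12,k) p^k (1−p)^(12−k) over k:
  k=9: C(12,9)·0.23^9·0.77^3 = 0.000181
  k=10: C(12,10)·0.23^10·0.77^2 = 0.000016
  k=11: C(12,11)·0.23^11·0.77^1 = 0.000001
  k=12: C(12,12)·0.23^12·0.77^0 = 0.000000
Total = 0.000198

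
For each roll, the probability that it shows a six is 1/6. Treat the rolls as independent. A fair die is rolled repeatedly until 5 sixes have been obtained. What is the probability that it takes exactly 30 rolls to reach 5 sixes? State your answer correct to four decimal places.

0.0320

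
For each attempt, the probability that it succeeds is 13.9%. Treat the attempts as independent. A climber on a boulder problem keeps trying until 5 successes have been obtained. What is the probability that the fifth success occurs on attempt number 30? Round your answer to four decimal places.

Y = trial on which the fifth success occurs; negative binomial, r=5, p=0.139.
P(Y=30) = C(29,4) · p^5 · (1−p)^25
= 23751 · 5.1889e-05 · 0.023718 = 0.029230

0.0292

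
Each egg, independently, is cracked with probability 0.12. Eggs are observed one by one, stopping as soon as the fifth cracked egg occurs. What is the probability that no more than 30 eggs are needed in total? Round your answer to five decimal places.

0.28822

Finishing within 30 eggs ⇔ at least 5 successes in the first 30. With X ~ Binomial(30, 0.12), P(Y ≤ 30) = 1 − P(X ≤ 4).
  k=0: C(30,0)·0.12^0·0.88^30 = 0.0216013
  k=1: C(30,1)·0.12^1·0.88^29 = 0.0883690
  k=2: C(30,2)·0.12^2·0.88^28 = 0.1747296
  k=3: C(30,3)·0.12^3·0.88^27 = 0.2223832
  k=4: C(30,4)·0.12^4·0.88^26 = 0.2046936
1 − 0.7117767 = 0.2882233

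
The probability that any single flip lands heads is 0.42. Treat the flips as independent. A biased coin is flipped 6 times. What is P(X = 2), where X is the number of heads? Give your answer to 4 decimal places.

0.2994

X ~ Binomial(n=6, p=0.42).
P(X=2) = C(6,2) · p^2 · (1−p)^4
= 15 · 0.1764 · 0.11316 = 0.299434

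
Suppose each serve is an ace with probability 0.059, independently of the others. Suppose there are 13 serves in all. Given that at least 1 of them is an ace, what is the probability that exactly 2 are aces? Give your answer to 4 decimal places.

0.2545

X ~ Binomial(13, 0.059). Want P(X=2 | X≥1) = P(X=2) / P(X≥1).
P(X=2) = C(13,2)·0.059^2·0.941^11 = 0.139086
P(X≥1) = 1 − 0.453592 = 0.546408
Ratio = 0.139086 / 0.546408 = 0.254547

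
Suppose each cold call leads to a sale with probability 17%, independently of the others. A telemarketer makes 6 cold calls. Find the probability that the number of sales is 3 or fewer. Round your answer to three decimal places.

0.991

X ~ Binomial(6, 0.17); P(X ≤ 3) = Σ C(6,k) p^k (1−p)^(6−k) over k:
  k=0: C(6,0)·0.17^0·0.83^6 = 0.32694
  k=1: C(6,1)·0.17^1·0.83^5 = 0.40178
  k=2: C(6,2)·0.17^2·0.83^4 = 0.20573
  k=3: C(6,3)·0.17^3·0.83^3 = 0.05618
Total = 0.99064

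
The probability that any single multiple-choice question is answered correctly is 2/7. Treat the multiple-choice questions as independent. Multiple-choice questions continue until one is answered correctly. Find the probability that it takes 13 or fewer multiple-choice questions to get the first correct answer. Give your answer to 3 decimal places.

0.987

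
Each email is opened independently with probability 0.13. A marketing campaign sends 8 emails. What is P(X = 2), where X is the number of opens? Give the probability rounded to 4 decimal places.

0.2052

X ~ Binomial(n=8, p=0.13).
P(X=2) = C(8,2) · p^2 · (1−p)^6
= 28 · 0.0169 · 0.43363 = 0.205192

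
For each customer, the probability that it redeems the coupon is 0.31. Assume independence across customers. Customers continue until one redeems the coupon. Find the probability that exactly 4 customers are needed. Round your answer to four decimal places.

0.1018

Geometric (trials to first success), p = 0.31.
P(Y = 4) = (1−p)^3 · p = 0.32851 · 0.31 = 0.101838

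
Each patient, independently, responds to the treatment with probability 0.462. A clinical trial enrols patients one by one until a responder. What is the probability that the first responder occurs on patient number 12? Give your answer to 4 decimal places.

0.0005

Geometric (trials to first success), p = 0.462.
P(Y = 12) = (1−p)^11 · p = 0.001093 · 0.462 = 0.000505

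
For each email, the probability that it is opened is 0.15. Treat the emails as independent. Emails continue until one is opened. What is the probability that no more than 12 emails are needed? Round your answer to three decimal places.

Y = number of emails to the first success; geometric, p = 0.15.
P(Y ≤ 12) = 1 − (1−p)^12 = 1 − 0.14224 = 0.85776

0.858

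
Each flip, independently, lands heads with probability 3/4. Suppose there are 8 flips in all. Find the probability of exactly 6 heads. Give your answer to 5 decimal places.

0.31146

X ~ Binomial(n=8, p=0.75).
P(X=6) = C(8,6) · p^6 · (1−p)^2
= 28 · 0.17798 · 0.0625 = 0.3114624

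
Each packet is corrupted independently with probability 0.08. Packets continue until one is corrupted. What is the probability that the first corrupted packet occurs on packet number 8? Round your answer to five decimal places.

Geometric (trials to first success), p = 0.08.
P(Y = 8) = (1−p)^7 · p = 0.55785 · 0.08 = 0.0446277

0.04463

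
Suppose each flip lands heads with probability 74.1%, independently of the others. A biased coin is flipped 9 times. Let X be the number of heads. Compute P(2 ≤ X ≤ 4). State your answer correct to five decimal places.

0.05614

X ~ Binomial(9, 0.741); P(2 ≤ X ≤ 4) = Σ C(9,k) p^k (1−p)^(9−k) over k:
  k=2: C(9,2)·0.741^2·0.259^7 = 0.0015454
  k=3: C(9,3)·0.741^3·0.259^6 = 0.0103165
  k=4: C(9,4)·0.741^4·0.259^5 = 0.0442733
Total = 0.0561352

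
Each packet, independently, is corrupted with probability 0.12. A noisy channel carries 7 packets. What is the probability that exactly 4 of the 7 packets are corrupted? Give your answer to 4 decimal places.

X ~ Binomial(n=7, p=0.12).
P(X=4) = C(7,4) · p^4 · (1−p)^3
= 35 · 0.00020736 · 0.68147 = 0.004946

0.0049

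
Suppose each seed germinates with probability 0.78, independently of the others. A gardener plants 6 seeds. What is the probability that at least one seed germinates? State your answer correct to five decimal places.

P(at least one) = 1 − P(none) = 1 − (1 − 0.78)^6
= 1 − 0.0001134 = 0.9998866

0.99989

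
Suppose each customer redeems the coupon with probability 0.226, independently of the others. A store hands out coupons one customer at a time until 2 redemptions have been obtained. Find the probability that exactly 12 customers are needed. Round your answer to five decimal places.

0.04335

Y = trial on which the second success occurs; negative binomial, r=2, p=0.226.
P(Y=12) = C(11,1) · p^2 · (1−p)^10
= 11 · 0.051076 · 0.077163 = 0.0433530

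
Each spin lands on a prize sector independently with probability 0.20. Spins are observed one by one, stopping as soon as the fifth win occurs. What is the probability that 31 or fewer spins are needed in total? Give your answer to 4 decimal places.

Finishing within 31 spins ⇔ at least 5 successes in the first 31. With X ~ Binomial(31, 0.20), P(Y ≤ 31) = 1 − P(X ≤ 4).
  k=0: C(31,0)·0.20^0·0.80^31 = 0.000990
  k=1: C(31,1)·0.20^1·0.80^30 = 0.007675
  k=2: C(31,2)·0.20^2·0.80^29 = 0.028782
  k=3: C(31,3)·0.20^3·0.80^28 = 0.069557
  k=4: C(31,4)·0.20^4·0.80^27 = 0.121724
1 − 0.228729 = 0.771271

0.7713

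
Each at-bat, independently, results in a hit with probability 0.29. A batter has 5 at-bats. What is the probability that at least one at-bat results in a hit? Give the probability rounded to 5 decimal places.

P(at least one) = 1 − P(none) = 1 − (1 − 0.29)^5
= 1 − 0.1804229 = 0.8195771

0.81958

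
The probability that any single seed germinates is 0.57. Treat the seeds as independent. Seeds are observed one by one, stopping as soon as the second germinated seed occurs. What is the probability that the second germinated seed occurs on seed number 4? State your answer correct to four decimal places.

0.1802

Y = trial on which the second success occurs; negative binomial, r=2, p=0.57.
P(Y=4) = C(3,1) · p^2 · (1−p)^2
= 3 · 0.3249 · 0.1849 = 0.180222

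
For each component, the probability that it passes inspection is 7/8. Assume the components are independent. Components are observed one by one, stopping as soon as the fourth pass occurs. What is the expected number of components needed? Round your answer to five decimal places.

Y = total components until the fourth success; negative binomial with r=4, p=0.875.
E[Y] = r / p = 4 / 0.875 = 4.5714286

4.57143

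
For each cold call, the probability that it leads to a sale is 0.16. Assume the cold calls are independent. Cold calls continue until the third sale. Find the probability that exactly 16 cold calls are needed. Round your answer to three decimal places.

Y = trial on which the third success occurs; negative binomial, r=3, p=0.16.
P(Y=16) = C(15,2) · p^3 · (1−p)^13
= 105 · 0.004096 · 0.10366 = 0.04458

0.045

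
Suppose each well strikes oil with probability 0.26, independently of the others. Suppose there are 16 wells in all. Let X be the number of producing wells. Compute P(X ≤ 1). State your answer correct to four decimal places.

0.0535

X ~ Binomial(16, 0.26); P(X ≤ 1) = Σ C(16,k) p^k (1−p)^(16−k) over k:
  k=0: C(16,0)·0.26^0·0.74^16 = 0.008086
  k=1: C(16,1)·0.26^1·0.74^15 = 0.045454
Total = 0.053539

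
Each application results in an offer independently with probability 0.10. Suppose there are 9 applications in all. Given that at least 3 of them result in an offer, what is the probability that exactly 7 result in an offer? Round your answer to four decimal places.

0.0001

X ~ Binomial(9, 0.10). Want P(X=7 | X≥3) = P(X=7) / P(X≥3).
P(X=7) = C(9,7)·0.10^7·0.90^2 = 0.000003
P(X≥3) = 1 − 0.387420 − 0.387420 − 0.172187 = 0.052972
Ratio = 0.000003 / 0.052972 = 0.000055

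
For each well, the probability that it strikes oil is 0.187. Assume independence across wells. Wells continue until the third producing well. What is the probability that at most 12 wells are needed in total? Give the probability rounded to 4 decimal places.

Finishing within 12 wells ⇔ at least 3 successes in the first 12. With X ~ Binomial(12, 0.187), P(Y ≤ 12) = 1 − P(X ≤ 2).
  k=0: C(12,0)·0.187^0·0.813^12 = 0.083385
  k=1: C(12,1)·0.187^1·0.813^11 = 0.230154
  k=2: C(12,2)·0.187^2·0.813^10 = 0.291161
1 − 0.604700 = 0.395300

0.3953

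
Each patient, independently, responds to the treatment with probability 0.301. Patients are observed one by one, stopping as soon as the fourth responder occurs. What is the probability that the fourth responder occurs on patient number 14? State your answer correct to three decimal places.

Y = trial on which the fourth success occurs; negative binomial, r=4, p=0.301.
P(Y=14) = C(13,3) · p^4 · (1−p)^10
= 286 · 0.0082085 · 0.027847 = 0.06537

0.065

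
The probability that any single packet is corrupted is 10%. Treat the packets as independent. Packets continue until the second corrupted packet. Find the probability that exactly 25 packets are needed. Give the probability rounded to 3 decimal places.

0.021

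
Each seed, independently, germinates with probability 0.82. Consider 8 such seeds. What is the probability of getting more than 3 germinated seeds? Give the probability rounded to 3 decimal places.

0.993

X ~ Binomial(8, 0.82); P(X ≥ 4) = Σ C(8,k) p^k (1−p)^(8−k) over k:
  k=4: C(8,4)·0.82^4·0.18^4 = 0.03322
  k=5: C(8,5)·0.82^5·0.18^3 = 0.12108
  k=6: C(8,6)·0.82^6·0.18^2 = 0.27579
  k=7: C(8,7)·0.82^7·0.18^1 = 0.35897
  k=8: C(8,8)·0.82^8·0.18^0 = 0.20441
Total = 0.99348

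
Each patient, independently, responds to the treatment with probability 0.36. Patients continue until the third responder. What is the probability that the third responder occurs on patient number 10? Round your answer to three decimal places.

Y = trial on which the third success occurs; negative binomial, r=3, p=0.36.
P(Y=10) = C(9,2) · p^3 · (1−p)^7
= 36 · 0.046656 · 0.04398 = 0.07387

0.074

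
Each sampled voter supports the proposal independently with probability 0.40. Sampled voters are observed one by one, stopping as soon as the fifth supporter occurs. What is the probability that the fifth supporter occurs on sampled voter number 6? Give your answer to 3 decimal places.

0.031

Y = trial on which the fifth success occurs; negative binomial, r=5, p=0.40.
P(Y=6) = C(5,4) · p^5 · (1−p)^1
= 5 · 0.01024 · 0.6 = 0.03072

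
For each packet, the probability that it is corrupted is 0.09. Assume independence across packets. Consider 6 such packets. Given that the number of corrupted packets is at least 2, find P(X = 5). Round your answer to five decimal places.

X ~ Binomial(6, 0.09). Want P(X=5 | X≥2) = P(X=5) / P(X≥2).
P(X=5) = C(6,5)·0.09^5·0.91^1 = 0.0000322
P(X≥2) = 1 − 0.5678693 − 0.3369774 = 0.0951534
Ratio = 0.0000322 / 0.0951534 = 0.0003388

0.00034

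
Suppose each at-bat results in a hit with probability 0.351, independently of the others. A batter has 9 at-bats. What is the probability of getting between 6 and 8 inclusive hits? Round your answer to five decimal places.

X ~ Binomial(9, 0.351); P(6 ≤ X ≤ 8) = Σ C(9,k) p^k (1−p)^(9−k) over k:
  k=6: C(9,6)·0.351^6·0.649^3 = 0.0429394
  k=7: C(9,7)·0.351^7·0.649^2 = 0.0099527
  k=8: C(9,8)·0.351^8·0.649^1 = 0.0013457
Total = 0.0542378

0.05424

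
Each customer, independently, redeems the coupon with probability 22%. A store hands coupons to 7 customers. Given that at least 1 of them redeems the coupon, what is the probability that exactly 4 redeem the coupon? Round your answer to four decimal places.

X ~ Binomial(7, 0.22). Want P(X=4 | X≥1) = P(X=4) / P(X≥1).
P(X=4) = C(7,4)·0.22^4·0.78^3 = 0.038908
P(X≥1) = 1 − 0.175656 = 0.824344
Ratio = 0.038908 / 0.824344 = 0.047199

0.0472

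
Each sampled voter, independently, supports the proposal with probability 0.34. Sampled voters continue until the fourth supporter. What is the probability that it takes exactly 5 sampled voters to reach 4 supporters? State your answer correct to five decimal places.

0.03528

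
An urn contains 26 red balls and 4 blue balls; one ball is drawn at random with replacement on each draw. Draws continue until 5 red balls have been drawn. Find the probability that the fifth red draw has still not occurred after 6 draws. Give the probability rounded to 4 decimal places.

0.1851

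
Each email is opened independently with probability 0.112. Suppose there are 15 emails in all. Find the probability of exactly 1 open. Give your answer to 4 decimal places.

0.3185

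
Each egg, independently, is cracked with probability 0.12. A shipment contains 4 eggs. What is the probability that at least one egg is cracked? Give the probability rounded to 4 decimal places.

P(at least one) = 1 − P(none) = 1 − (1 − 0.12)^4
= 1 − 0.599695 = 0.400305

0.4003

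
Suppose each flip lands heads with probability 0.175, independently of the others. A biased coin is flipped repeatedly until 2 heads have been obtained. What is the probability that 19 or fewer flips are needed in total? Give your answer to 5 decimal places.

Finishing within 19 flips ⇔ at least 2 successes in the first 19. With X ~ Binomial(19, 0.175), P(Y ≤ 19) = 1 − P(X ≤ 1).
  k=0: C(19,0)·0.175^0·0.825^19 = 0.0258598
  k=1: C(19,1)·0.175^1·0.825^18 = 0.1042228
1 − 0.1300826 = 0.8699174

0.86992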